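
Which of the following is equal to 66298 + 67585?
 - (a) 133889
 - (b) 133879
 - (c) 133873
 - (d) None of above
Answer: d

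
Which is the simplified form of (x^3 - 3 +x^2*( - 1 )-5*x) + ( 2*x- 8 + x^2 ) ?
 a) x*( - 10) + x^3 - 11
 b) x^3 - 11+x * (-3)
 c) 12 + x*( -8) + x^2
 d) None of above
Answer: b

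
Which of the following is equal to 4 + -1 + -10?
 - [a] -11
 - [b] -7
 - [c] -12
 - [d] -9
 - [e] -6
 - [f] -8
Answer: b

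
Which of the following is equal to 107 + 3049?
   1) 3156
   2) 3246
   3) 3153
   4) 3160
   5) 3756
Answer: 1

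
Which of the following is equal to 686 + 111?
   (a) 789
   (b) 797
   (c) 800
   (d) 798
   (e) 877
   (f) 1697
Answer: b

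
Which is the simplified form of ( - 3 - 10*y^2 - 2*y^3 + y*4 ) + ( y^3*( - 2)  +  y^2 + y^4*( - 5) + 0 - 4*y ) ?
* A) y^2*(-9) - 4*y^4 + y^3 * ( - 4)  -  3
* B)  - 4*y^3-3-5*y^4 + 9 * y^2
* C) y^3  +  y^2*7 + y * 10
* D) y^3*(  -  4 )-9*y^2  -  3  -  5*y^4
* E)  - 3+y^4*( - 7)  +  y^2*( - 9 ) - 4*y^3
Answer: D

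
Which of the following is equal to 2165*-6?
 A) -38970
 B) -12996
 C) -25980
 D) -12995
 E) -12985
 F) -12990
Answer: F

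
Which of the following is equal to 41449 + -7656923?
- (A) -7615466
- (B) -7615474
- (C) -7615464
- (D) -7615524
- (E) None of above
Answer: B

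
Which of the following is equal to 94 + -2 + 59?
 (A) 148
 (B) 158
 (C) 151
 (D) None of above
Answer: C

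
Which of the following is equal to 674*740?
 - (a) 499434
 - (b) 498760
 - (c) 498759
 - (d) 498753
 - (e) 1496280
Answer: b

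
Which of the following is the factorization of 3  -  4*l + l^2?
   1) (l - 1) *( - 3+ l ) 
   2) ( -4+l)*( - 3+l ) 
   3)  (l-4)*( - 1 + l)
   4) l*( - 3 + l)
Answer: 1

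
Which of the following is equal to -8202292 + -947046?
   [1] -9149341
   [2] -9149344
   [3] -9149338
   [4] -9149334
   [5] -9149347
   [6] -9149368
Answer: 3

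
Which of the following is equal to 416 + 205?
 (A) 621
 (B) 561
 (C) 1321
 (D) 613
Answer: A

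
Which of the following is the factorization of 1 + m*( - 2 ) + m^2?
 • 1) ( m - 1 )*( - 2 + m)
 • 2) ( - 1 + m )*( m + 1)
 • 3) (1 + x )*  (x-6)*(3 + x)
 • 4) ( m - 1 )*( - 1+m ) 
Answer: 4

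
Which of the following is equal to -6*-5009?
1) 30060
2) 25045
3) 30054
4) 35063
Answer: 3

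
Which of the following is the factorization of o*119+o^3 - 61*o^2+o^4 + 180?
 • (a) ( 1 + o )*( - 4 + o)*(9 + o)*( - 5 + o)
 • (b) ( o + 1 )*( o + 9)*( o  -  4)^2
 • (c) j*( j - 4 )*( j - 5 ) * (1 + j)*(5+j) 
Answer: a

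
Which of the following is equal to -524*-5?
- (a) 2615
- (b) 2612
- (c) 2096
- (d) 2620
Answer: d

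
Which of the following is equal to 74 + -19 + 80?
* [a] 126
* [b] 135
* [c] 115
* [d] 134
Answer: b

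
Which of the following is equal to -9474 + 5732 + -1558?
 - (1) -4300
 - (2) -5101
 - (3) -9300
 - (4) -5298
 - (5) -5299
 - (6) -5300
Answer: 6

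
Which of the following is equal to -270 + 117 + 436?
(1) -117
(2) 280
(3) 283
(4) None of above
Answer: 3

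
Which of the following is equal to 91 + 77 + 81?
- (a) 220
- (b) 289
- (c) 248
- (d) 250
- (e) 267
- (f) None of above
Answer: f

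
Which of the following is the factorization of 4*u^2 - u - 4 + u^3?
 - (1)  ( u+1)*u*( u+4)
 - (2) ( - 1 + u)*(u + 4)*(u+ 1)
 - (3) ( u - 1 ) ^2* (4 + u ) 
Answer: 2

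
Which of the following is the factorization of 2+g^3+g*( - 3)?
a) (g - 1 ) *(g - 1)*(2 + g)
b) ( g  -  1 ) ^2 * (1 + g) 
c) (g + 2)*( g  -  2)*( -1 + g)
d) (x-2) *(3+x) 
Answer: a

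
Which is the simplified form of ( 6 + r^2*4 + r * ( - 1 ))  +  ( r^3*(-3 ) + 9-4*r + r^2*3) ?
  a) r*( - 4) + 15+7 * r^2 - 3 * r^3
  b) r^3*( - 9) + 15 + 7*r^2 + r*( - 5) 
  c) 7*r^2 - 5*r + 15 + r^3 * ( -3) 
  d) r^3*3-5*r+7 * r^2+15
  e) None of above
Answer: c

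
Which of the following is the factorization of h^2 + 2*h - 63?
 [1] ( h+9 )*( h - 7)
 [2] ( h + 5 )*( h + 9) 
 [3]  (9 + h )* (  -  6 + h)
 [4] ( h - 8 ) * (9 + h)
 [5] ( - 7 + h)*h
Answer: 1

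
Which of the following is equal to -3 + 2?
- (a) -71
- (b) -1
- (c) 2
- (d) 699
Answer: b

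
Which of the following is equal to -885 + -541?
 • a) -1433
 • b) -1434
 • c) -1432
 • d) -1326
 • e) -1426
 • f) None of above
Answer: e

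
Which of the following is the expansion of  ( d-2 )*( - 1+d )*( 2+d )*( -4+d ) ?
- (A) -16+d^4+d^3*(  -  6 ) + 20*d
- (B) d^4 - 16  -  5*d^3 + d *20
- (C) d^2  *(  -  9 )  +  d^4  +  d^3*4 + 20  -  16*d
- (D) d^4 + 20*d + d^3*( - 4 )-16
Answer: B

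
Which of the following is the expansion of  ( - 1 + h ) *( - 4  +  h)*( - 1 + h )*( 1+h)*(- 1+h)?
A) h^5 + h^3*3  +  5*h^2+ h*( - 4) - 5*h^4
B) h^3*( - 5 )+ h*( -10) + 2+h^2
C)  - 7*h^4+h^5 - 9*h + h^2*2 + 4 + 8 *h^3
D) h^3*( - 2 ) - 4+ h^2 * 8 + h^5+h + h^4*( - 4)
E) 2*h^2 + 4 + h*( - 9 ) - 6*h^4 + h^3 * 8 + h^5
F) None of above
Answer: E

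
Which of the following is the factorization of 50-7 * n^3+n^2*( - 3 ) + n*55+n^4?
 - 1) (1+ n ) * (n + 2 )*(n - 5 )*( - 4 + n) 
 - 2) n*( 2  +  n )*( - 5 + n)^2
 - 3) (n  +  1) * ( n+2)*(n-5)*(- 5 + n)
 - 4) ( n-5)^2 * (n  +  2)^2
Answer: 3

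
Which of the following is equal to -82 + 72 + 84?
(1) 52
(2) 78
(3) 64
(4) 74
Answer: 4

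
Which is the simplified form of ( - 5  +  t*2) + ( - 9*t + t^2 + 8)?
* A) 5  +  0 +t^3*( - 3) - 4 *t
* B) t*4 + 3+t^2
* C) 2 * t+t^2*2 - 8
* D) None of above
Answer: D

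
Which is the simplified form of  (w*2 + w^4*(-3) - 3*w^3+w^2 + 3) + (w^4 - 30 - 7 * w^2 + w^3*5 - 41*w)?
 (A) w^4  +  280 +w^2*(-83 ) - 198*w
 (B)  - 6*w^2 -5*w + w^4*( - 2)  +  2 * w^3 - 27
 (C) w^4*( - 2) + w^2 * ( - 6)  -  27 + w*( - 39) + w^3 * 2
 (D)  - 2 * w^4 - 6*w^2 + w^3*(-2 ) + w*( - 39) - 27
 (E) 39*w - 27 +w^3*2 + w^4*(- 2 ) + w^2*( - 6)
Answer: C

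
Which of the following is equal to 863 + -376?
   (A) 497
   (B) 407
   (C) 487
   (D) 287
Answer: C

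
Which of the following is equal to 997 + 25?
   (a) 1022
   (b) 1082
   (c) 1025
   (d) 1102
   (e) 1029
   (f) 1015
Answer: a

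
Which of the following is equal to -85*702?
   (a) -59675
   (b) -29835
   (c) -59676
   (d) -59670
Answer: d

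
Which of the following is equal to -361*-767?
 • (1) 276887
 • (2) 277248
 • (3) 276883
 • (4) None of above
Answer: 1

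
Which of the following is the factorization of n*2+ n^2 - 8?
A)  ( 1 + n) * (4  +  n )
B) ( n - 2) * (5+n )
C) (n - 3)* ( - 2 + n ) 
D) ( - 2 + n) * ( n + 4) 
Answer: D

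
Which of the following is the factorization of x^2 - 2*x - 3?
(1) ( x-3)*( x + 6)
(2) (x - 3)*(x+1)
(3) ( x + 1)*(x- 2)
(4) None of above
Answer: 2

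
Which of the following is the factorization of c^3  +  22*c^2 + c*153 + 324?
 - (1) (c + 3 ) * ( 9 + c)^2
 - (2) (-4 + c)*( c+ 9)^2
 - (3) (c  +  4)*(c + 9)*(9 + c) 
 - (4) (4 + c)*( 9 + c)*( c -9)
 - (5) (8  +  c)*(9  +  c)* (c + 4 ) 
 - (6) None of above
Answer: 3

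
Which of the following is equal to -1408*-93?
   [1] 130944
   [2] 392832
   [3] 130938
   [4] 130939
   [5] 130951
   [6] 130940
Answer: 1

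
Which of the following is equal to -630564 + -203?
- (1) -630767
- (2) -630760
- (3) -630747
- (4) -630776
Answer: 1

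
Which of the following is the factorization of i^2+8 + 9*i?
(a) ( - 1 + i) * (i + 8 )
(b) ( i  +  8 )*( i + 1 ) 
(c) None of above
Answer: b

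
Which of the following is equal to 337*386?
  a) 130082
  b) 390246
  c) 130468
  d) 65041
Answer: a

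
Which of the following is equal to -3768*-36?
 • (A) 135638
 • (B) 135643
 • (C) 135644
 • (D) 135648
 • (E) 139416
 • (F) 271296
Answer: D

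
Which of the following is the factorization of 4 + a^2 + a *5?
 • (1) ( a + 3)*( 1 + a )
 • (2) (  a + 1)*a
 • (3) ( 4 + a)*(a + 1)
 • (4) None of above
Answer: 3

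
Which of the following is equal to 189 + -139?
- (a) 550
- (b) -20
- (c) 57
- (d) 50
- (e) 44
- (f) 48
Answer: d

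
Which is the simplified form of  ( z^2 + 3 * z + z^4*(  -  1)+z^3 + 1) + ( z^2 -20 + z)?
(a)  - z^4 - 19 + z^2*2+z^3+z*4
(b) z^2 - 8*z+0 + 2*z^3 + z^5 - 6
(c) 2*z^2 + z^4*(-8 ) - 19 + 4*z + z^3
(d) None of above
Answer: a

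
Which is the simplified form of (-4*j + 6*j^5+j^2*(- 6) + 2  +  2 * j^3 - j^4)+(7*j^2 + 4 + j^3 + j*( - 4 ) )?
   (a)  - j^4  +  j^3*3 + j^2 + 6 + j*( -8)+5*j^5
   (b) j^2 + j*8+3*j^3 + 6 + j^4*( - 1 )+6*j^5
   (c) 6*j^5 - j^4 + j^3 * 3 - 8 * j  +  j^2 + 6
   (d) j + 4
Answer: c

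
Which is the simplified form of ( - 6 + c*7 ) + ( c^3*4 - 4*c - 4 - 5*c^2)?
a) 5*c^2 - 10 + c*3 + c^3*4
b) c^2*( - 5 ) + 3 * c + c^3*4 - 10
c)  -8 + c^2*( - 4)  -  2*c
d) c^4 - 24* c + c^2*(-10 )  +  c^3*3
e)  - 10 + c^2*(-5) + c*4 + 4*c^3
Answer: b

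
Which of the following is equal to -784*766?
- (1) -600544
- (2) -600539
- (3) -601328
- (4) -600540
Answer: 1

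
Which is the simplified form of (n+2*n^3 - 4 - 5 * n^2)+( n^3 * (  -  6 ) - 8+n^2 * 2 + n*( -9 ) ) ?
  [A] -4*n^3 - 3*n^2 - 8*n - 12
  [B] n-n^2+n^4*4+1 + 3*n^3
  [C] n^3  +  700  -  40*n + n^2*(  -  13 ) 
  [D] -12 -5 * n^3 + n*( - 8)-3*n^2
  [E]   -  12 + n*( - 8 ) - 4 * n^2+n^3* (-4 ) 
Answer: A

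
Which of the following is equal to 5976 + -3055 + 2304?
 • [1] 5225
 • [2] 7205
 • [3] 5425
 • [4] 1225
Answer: 1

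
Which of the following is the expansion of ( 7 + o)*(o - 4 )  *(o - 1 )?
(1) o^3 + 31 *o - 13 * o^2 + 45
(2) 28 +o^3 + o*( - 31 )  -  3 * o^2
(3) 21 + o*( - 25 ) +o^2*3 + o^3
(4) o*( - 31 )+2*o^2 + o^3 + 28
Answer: 4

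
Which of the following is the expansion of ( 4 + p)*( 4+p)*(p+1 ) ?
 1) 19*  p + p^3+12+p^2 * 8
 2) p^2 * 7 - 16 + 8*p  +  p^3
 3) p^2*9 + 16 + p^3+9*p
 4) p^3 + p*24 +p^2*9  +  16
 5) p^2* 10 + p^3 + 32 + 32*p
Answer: 4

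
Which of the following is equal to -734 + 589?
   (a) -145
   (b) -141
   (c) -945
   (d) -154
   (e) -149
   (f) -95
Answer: a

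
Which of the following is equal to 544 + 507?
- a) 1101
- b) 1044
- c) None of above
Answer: c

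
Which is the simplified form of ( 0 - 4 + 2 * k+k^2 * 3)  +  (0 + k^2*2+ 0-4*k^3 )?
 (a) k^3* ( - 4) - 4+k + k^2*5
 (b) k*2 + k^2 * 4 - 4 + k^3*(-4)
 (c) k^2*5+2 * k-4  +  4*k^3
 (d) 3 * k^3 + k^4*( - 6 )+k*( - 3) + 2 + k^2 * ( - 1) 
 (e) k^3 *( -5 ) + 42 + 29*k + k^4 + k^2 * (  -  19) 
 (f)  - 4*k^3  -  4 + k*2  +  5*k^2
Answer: f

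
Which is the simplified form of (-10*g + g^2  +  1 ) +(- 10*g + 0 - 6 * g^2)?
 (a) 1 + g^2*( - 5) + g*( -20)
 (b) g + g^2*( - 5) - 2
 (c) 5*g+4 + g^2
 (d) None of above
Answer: a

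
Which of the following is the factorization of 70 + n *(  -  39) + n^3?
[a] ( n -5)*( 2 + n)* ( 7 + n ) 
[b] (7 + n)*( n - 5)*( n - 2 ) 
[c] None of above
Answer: b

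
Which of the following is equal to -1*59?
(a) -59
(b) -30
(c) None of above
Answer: a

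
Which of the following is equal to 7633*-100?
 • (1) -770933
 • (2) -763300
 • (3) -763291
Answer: 2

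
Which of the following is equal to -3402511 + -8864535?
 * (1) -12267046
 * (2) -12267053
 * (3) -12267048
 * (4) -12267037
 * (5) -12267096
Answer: 1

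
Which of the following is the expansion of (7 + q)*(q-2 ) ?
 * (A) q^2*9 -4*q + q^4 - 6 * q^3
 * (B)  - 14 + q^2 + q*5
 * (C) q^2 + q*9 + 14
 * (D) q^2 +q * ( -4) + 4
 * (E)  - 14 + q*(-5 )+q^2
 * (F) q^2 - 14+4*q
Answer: B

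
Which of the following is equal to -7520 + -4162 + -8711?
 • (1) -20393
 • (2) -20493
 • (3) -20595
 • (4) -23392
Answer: 1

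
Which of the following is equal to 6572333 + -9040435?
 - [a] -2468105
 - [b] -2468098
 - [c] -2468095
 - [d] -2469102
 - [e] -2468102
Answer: e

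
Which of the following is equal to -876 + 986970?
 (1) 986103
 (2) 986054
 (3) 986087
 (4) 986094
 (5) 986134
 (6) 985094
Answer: 4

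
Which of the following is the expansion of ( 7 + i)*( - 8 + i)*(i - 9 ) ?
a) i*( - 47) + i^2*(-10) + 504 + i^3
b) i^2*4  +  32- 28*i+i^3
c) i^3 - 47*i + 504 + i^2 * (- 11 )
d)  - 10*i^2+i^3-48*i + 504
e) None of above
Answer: a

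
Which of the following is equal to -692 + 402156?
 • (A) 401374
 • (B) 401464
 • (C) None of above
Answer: B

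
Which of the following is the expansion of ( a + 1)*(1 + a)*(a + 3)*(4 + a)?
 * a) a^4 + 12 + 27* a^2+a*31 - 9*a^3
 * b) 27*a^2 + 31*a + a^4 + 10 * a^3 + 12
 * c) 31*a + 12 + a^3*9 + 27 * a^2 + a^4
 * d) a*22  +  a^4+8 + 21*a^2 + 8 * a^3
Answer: c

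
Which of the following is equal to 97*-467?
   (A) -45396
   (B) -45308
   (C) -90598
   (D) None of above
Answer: D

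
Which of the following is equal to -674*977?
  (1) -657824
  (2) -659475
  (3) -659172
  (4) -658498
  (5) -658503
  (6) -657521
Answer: 4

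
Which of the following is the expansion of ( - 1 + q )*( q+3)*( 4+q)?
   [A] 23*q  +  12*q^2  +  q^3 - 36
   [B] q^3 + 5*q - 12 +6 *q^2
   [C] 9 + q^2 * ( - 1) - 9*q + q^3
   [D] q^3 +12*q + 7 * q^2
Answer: B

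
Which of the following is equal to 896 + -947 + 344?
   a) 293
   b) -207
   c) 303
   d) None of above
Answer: a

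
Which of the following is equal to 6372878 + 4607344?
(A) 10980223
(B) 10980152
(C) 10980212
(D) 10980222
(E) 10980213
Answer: D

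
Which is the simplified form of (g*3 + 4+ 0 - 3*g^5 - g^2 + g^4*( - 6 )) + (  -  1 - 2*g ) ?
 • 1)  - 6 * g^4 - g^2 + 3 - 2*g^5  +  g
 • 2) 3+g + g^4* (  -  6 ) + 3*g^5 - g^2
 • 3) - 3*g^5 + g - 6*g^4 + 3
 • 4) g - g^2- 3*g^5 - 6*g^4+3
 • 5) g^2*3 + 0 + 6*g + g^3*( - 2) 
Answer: 4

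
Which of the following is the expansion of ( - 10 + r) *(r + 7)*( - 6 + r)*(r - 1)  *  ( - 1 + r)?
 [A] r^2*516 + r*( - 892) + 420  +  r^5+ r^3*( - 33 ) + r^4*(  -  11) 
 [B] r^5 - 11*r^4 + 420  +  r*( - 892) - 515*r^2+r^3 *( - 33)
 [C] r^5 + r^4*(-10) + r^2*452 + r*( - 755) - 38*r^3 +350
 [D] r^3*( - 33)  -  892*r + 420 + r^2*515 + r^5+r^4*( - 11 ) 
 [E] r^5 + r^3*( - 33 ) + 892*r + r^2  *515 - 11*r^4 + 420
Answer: D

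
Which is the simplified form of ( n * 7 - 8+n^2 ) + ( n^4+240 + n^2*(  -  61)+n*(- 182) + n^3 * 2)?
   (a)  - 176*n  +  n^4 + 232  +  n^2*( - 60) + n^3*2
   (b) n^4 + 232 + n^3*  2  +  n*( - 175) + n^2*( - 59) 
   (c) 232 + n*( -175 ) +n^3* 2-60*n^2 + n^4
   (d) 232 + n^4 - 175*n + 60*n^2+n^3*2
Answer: c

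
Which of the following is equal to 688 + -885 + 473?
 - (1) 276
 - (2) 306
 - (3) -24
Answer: 1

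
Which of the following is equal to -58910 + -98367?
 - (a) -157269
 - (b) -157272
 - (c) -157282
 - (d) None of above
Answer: d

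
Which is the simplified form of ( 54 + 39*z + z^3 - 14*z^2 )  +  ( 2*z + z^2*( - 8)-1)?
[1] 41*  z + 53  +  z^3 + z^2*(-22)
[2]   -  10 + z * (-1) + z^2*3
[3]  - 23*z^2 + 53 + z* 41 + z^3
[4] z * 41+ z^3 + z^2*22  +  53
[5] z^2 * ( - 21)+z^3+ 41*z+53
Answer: 1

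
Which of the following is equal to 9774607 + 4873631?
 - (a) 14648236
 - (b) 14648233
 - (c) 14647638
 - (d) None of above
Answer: d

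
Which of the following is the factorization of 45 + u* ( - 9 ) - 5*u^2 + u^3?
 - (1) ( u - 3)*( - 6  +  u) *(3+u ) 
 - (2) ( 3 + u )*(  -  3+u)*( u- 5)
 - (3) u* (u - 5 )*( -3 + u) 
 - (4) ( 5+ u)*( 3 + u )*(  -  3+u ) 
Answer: 2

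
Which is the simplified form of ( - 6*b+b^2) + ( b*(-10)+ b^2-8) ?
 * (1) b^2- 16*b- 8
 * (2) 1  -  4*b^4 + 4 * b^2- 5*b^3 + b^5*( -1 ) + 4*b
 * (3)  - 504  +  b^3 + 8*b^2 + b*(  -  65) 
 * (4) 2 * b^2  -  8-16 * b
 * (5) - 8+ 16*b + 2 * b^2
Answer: 4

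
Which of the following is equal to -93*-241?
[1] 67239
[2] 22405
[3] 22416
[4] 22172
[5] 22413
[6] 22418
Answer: 5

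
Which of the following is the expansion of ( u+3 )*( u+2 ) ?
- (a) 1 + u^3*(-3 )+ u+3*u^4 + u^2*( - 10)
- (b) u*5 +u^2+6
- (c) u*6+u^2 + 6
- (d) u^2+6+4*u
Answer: b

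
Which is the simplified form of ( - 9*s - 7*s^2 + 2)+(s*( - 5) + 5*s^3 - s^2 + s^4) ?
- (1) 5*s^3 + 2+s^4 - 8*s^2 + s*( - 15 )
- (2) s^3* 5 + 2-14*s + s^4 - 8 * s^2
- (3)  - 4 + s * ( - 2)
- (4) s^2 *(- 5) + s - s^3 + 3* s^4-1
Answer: 2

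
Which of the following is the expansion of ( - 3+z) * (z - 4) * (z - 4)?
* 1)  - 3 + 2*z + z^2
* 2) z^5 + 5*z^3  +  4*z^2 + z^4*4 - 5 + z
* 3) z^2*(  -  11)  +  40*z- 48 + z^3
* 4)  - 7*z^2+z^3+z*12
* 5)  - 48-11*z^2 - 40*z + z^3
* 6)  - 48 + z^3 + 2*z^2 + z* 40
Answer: 3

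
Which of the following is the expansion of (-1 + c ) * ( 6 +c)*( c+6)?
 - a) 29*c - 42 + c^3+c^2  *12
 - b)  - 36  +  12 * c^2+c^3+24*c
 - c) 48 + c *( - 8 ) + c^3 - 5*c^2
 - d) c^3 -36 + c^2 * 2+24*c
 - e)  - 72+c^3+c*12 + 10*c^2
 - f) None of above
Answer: f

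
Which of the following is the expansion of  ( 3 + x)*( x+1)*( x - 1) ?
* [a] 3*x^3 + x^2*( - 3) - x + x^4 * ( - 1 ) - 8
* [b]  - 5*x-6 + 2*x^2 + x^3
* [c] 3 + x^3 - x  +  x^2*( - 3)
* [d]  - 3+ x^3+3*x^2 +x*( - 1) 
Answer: d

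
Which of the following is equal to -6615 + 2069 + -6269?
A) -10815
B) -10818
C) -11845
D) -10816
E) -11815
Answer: A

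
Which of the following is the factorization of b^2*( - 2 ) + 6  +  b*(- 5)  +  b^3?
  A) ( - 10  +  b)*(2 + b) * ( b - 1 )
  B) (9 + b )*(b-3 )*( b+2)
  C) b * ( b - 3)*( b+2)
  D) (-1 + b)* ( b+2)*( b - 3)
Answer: D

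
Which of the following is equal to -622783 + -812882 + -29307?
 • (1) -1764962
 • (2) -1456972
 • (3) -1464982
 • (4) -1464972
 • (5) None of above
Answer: 4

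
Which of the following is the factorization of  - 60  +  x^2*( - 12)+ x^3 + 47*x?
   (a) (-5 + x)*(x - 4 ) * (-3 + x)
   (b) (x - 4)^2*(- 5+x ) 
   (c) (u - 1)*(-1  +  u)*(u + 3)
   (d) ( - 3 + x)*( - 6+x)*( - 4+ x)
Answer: a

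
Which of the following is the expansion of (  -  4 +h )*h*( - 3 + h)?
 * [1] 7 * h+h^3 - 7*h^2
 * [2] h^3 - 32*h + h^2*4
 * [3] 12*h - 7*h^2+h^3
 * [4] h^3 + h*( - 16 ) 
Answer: 3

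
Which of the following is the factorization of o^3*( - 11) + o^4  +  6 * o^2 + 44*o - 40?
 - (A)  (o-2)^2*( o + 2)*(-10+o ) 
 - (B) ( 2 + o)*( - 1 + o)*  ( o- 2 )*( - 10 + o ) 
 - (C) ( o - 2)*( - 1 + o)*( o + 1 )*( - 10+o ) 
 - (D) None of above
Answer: B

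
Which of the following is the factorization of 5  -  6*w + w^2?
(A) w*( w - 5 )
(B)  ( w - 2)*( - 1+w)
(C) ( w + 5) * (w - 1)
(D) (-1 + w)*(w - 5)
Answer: D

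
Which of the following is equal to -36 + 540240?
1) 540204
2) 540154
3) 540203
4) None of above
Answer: 1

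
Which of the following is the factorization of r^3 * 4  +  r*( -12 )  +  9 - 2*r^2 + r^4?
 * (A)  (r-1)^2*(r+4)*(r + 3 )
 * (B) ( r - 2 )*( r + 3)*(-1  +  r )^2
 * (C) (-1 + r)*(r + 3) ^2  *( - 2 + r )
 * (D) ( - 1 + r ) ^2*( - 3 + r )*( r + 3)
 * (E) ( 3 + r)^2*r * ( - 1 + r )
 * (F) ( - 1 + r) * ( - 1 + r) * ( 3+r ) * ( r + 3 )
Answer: F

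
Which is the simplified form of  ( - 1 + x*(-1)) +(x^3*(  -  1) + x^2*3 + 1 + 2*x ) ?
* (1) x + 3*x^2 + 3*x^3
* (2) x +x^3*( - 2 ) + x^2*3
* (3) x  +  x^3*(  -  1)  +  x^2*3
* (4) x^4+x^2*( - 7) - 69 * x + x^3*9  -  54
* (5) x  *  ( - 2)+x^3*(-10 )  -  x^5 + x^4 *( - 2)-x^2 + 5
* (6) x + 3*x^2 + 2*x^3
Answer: 3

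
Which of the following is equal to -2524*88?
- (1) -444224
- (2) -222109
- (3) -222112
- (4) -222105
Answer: 3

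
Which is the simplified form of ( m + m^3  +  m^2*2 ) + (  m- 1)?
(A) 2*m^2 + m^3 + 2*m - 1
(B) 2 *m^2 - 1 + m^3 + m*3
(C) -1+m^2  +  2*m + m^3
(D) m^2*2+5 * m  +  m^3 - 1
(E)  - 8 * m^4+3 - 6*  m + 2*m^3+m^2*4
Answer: A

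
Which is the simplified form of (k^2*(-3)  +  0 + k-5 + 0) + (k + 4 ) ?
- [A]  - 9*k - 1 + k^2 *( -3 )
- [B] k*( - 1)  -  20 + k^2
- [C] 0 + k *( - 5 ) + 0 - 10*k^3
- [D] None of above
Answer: D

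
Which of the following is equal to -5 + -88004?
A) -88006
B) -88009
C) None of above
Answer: B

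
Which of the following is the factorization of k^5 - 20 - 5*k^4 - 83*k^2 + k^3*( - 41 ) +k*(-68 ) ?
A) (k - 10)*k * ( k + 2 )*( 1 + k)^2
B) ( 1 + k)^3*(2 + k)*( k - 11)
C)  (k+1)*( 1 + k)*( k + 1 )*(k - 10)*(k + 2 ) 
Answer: C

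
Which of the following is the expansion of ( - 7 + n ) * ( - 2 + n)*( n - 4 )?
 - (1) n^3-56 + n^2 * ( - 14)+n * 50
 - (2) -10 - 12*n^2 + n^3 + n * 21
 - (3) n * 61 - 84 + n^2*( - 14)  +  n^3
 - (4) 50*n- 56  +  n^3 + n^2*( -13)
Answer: 4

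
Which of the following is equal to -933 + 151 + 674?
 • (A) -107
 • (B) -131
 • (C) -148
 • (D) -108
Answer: D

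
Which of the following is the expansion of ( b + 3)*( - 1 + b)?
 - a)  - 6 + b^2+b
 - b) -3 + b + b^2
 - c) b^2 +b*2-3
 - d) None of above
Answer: c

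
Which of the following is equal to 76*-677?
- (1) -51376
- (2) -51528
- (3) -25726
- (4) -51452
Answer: 4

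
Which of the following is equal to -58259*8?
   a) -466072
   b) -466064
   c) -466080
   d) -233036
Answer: a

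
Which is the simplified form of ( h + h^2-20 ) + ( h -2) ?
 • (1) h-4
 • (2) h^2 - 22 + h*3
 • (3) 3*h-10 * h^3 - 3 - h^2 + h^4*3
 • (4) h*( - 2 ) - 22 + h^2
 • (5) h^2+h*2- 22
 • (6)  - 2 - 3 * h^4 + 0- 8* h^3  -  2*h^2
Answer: 5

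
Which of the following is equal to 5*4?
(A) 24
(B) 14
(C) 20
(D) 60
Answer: C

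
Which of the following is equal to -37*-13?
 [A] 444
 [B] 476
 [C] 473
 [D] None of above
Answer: D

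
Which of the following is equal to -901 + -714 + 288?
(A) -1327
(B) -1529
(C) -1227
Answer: A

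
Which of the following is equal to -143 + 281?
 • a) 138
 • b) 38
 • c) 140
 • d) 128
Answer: a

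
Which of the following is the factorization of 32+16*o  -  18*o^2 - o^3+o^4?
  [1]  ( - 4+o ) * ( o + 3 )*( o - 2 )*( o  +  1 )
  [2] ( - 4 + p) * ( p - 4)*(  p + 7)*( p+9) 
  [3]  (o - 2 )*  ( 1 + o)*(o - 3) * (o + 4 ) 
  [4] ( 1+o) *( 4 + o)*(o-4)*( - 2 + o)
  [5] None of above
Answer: 4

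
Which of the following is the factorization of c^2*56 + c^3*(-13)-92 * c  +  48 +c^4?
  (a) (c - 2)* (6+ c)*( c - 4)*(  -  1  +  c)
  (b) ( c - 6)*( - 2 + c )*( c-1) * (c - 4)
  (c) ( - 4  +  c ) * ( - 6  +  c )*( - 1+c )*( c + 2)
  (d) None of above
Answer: b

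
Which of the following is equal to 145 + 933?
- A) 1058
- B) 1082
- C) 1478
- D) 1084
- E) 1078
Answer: E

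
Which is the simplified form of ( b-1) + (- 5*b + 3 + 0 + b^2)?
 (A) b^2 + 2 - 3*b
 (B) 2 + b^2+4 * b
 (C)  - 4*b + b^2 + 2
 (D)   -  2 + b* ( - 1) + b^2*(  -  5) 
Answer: C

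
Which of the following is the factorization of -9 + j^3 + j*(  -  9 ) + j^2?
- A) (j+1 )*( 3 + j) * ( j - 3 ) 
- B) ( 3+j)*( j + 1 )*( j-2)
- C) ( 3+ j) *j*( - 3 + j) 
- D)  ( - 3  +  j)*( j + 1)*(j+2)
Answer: A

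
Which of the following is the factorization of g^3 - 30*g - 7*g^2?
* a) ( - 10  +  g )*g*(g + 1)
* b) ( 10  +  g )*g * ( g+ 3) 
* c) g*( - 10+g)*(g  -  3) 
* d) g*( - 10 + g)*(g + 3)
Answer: d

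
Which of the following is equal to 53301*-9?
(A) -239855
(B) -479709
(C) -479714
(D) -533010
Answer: B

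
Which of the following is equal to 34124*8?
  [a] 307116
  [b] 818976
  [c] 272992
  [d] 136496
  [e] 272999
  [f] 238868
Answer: c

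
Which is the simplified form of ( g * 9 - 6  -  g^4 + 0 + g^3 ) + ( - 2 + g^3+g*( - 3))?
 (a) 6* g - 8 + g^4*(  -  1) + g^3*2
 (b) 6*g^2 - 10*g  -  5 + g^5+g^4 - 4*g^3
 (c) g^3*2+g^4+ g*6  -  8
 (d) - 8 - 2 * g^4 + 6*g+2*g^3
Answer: a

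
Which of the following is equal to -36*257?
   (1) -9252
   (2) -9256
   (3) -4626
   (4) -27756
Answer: 1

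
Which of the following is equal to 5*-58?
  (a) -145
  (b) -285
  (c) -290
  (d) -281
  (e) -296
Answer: c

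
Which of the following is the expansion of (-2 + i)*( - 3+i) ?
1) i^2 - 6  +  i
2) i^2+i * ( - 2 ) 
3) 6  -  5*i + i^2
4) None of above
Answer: 3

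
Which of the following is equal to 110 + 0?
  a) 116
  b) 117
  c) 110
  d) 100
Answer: c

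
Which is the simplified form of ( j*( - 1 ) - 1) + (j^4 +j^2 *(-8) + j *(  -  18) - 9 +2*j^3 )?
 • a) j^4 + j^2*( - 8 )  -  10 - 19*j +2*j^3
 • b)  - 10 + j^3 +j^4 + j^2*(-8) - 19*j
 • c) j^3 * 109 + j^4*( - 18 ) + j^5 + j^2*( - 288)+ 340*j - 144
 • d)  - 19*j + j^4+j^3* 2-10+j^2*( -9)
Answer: a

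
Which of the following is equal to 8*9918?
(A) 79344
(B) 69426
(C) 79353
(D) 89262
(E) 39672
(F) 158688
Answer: A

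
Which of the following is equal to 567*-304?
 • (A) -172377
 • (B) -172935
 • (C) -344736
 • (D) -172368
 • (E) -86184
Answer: D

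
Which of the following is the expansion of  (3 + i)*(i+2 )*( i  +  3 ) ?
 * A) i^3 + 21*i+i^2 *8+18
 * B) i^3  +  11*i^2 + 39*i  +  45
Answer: A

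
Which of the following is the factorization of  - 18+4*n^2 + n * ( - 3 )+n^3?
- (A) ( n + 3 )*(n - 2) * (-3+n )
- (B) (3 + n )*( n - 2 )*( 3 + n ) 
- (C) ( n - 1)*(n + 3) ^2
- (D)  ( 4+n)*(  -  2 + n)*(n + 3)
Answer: B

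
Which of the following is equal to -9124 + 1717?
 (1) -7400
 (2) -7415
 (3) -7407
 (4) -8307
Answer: 3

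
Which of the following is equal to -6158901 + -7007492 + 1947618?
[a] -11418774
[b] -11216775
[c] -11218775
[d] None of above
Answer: c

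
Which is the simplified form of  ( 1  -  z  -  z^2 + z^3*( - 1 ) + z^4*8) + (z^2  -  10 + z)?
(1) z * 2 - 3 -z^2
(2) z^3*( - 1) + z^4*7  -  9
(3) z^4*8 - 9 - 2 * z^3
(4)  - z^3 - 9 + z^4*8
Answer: 4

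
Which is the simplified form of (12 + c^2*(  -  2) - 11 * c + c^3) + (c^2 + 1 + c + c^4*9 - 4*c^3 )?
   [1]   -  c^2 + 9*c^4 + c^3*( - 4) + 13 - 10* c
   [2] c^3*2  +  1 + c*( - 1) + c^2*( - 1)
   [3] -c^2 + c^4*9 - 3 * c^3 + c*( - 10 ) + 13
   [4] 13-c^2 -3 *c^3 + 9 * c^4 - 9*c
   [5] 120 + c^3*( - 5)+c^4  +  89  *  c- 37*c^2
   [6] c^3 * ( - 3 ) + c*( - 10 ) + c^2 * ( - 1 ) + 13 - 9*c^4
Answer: 3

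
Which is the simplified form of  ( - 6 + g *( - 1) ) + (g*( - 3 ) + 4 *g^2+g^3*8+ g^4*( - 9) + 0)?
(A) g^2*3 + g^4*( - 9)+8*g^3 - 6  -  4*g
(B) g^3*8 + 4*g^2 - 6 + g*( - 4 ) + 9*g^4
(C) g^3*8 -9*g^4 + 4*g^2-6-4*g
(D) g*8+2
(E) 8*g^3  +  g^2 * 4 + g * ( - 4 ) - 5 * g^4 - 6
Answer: C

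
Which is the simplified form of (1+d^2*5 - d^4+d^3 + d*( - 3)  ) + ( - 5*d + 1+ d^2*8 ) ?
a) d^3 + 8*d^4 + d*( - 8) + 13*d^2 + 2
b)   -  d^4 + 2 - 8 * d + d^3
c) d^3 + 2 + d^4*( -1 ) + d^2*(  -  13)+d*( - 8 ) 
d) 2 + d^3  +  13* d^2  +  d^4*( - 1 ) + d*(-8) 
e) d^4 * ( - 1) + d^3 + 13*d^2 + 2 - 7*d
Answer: d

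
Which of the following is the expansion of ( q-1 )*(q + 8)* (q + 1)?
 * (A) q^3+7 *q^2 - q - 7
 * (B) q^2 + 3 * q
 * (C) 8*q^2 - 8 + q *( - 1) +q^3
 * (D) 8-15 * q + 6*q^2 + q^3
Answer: C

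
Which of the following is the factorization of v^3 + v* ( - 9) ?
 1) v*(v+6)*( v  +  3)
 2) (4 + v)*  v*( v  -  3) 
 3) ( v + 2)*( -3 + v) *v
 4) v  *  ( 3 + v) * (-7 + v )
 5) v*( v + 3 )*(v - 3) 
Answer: 5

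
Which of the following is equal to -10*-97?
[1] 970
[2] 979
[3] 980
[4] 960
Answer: 1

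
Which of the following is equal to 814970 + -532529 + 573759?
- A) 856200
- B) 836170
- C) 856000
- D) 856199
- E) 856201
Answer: A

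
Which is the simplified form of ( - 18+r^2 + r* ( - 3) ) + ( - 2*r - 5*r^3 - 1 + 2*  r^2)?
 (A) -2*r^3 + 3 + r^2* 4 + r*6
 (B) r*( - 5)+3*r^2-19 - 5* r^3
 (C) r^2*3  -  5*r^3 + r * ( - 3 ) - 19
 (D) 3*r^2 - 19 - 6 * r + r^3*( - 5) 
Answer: B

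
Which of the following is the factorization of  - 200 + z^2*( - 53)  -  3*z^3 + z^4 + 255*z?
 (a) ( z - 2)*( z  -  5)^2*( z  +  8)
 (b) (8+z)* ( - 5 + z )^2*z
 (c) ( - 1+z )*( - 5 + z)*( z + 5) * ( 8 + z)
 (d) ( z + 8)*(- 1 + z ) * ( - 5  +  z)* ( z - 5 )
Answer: d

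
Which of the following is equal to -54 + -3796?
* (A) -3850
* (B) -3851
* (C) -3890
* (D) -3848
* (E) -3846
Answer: A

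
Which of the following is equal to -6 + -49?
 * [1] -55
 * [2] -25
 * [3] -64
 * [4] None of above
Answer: 1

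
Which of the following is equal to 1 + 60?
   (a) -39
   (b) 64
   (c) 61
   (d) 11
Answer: c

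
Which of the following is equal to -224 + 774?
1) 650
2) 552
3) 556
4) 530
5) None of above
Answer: 5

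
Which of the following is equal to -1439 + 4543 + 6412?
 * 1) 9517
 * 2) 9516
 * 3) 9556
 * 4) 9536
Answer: 2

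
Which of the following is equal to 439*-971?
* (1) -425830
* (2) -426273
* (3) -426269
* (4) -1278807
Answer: 3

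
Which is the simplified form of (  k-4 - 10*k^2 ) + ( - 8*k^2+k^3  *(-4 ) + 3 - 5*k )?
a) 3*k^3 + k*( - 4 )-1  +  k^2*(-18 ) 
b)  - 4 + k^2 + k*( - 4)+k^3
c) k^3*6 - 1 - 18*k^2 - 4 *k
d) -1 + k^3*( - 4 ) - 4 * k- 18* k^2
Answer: d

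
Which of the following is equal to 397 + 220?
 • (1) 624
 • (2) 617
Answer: 2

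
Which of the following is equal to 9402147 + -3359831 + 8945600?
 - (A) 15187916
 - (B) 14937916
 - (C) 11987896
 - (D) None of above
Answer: D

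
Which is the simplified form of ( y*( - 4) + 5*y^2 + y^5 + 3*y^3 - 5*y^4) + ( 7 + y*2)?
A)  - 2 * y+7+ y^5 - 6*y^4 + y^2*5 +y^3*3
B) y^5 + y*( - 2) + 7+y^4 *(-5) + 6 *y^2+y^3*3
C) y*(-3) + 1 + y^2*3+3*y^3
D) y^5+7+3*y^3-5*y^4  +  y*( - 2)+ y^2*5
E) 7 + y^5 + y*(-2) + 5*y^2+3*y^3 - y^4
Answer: D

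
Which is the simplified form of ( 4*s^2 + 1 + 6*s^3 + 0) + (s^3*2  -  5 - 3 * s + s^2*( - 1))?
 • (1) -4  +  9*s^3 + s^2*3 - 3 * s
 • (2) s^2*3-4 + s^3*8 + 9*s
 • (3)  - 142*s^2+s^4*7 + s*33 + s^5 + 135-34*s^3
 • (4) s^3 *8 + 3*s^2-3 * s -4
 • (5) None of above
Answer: 4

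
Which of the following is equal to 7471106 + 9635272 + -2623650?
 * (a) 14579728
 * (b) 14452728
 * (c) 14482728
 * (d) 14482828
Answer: c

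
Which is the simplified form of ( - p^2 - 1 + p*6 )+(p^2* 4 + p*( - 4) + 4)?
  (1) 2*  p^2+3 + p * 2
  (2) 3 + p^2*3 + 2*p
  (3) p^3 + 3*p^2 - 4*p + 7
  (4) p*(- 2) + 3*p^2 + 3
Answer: 2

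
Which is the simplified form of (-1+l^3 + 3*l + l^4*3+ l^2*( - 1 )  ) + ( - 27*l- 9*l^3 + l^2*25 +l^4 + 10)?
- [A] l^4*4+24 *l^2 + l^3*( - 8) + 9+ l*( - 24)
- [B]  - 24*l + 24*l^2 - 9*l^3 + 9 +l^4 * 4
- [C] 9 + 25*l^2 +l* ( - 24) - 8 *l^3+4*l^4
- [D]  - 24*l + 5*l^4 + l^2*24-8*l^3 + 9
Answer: A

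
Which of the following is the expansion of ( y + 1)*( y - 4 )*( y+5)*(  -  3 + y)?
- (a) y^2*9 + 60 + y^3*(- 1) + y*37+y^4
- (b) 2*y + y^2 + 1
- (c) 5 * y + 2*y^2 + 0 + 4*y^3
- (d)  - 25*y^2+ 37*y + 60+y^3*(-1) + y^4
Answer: d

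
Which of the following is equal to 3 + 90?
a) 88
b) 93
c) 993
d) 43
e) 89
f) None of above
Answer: b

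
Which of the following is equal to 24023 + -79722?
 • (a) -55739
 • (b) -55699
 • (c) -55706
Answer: b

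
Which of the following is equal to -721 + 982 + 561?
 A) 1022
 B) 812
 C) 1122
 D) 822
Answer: D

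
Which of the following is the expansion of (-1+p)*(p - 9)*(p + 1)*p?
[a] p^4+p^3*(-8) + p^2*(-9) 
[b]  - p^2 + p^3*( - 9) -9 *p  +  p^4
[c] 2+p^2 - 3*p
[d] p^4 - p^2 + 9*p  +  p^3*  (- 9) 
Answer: d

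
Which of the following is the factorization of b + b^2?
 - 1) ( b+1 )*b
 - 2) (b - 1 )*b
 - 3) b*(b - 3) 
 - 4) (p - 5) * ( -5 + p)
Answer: 1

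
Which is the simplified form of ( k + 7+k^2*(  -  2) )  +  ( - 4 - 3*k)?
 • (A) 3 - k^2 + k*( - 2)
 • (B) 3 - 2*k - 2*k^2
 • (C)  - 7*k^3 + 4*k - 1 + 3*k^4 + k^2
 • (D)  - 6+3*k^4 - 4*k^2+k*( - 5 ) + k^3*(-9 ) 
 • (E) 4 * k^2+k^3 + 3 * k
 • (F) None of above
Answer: B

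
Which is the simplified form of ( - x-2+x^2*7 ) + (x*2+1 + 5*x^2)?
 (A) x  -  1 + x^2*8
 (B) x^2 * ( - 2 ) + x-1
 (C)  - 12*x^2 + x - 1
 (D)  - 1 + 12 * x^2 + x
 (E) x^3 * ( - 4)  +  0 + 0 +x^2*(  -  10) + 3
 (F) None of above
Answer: D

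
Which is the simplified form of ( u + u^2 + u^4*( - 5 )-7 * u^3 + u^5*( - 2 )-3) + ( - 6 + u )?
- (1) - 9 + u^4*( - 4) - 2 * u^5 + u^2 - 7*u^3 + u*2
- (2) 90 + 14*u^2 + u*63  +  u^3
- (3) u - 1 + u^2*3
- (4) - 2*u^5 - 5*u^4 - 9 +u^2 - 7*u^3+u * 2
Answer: 4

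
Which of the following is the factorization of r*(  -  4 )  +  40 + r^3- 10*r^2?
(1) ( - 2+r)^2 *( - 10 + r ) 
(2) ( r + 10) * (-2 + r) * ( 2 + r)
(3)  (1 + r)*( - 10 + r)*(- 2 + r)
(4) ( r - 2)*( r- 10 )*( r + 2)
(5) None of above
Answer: 4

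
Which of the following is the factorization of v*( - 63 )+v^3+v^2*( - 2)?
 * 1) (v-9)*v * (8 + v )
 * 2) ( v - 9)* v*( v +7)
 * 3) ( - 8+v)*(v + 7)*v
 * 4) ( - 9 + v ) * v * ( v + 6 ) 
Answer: 2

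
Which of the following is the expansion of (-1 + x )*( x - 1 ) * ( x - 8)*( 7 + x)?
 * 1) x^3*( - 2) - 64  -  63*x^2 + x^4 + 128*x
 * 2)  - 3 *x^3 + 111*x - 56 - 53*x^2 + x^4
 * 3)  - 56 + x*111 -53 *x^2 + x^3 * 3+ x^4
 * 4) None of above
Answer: 2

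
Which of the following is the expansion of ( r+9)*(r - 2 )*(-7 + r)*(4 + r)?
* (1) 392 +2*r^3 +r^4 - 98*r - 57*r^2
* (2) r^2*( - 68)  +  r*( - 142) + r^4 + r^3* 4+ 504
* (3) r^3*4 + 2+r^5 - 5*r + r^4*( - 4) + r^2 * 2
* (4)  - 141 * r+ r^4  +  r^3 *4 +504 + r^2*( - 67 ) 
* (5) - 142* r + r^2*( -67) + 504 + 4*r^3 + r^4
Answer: 5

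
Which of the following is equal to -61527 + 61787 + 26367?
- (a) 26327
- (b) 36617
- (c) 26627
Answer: c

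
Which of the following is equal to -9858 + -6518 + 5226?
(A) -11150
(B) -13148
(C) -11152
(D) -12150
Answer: A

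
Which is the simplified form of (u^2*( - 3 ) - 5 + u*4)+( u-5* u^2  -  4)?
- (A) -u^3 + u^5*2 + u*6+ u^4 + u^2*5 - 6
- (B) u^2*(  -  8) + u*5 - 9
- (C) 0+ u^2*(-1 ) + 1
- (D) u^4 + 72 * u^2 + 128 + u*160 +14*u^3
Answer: B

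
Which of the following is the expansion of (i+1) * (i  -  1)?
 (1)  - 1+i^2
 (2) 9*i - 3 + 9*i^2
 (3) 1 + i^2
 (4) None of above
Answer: 1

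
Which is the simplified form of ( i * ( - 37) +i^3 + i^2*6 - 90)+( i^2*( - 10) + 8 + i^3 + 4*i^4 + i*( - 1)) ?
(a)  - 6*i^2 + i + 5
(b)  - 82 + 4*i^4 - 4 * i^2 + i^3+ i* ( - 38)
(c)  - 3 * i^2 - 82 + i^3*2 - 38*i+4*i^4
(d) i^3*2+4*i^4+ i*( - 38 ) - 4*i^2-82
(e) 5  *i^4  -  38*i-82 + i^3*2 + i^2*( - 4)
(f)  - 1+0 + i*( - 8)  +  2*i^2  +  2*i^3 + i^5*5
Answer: d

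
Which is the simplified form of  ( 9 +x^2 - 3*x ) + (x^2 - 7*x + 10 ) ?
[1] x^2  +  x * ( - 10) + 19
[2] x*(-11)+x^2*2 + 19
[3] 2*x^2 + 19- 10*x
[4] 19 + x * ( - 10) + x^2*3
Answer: 3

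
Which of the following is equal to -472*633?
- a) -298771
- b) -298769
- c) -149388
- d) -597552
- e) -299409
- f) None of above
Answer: f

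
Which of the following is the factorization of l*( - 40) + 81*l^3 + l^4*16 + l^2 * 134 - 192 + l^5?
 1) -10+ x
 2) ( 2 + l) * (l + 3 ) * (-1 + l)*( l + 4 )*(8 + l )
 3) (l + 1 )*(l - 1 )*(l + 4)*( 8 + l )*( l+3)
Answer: 2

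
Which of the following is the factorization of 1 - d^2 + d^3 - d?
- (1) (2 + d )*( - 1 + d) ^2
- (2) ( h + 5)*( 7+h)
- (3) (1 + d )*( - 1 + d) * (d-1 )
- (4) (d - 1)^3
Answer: 3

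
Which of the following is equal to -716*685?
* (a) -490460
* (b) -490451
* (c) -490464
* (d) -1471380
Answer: a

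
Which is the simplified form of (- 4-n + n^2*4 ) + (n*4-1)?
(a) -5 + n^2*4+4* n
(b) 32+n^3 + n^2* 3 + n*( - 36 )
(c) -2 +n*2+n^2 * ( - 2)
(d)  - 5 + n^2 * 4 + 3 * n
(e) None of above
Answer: d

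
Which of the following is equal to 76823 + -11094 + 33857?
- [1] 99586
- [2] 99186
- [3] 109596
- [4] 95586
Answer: 1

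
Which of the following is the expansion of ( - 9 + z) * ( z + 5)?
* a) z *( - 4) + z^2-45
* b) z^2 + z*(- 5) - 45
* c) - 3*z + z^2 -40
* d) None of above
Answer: a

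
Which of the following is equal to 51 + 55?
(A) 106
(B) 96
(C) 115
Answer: A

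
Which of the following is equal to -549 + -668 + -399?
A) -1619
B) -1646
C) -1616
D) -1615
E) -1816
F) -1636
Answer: C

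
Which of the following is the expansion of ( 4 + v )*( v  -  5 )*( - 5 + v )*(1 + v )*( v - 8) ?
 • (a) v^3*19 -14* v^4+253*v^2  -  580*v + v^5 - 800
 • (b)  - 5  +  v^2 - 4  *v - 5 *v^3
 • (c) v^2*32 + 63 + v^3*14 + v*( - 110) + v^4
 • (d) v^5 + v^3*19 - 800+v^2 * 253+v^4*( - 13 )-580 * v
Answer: d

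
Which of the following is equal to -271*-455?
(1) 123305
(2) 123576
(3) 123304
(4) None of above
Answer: 1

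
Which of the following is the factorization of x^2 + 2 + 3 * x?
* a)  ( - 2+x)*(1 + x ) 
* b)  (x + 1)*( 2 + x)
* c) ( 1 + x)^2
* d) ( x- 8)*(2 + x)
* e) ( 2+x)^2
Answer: b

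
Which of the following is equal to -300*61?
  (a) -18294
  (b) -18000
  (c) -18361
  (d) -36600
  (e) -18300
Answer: e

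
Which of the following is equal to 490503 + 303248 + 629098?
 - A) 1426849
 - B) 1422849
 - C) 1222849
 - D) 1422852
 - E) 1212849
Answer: B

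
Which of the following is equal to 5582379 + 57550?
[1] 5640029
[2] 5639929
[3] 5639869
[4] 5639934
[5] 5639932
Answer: 2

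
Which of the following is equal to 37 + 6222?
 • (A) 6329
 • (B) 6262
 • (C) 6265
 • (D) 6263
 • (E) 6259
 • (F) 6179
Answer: E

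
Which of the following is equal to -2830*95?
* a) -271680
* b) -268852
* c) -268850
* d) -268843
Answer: c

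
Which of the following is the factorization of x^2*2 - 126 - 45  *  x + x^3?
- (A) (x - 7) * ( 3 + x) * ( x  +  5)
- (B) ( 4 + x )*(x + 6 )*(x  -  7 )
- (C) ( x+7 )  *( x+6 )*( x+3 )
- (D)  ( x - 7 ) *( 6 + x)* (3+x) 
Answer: D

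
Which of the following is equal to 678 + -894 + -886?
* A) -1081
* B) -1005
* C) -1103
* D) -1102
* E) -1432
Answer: D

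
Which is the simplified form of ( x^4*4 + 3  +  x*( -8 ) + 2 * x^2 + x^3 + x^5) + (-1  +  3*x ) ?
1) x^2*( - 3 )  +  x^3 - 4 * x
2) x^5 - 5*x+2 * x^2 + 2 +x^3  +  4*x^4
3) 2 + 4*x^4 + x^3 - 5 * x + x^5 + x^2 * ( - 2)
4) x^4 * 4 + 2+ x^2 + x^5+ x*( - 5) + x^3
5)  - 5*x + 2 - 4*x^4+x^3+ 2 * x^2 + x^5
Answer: 2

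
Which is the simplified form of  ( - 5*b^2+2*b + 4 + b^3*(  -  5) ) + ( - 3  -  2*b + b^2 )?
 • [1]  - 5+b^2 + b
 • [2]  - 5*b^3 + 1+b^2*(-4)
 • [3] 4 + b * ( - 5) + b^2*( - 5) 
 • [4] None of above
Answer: 2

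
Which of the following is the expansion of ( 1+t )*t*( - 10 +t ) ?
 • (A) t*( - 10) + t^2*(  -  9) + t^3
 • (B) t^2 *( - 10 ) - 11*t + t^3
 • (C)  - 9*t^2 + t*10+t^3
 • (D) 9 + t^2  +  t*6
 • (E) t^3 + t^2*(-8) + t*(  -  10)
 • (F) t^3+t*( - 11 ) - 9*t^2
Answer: A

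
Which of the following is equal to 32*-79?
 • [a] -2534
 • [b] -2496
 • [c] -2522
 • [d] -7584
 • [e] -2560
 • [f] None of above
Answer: f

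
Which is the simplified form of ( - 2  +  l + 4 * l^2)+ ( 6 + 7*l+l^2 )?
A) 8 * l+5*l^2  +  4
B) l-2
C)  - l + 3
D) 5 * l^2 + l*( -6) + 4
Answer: A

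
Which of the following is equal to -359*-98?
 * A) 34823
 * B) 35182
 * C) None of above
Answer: B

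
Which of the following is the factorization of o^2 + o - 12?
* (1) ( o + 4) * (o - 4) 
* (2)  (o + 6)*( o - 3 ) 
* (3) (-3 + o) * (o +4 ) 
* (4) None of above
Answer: 3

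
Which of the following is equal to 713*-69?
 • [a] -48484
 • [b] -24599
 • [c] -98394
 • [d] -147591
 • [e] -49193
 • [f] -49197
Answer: f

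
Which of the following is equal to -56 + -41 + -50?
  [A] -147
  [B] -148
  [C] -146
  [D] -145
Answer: A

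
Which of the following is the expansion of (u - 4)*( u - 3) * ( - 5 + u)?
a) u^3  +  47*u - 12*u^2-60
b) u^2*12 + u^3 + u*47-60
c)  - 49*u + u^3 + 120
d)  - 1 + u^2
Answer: a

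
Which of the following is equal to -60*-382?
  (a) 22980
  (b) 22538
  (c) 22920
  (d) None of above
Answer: c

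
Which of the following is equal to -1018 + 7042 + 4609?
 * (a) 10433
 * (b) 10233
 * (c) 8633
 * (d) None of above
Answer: d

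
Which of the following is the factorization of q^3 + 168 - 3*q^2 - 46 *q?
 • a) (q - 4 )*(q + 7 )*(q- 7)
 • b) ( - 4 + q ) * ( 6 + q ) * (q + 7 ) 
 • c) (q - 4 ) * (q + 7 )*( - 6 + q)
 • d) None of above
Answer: c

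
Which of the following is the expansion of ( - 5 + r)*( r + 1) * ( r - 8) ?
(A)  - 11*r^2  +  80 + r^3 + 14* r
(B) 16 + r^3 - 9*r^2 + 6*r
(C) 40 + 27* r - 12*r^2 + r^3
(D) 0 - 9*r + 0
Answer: C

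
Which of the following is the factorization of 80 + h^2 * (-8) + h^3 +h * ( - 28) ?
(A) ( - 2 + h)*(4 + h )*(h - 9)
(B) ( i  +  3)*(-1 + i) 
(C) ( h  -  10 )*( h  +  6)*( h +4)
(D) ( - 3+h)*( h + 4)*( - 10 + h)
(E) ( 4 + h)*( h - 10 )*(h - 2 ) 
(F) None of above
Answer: E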